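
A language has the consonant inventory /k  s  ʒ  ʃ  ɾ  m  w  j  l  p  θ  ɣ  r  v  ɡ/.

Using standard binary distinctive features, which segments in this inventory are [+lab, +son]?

The [+labial] segments are /m, w, p, v/.
Then [+sonorant] leaves /m, w/.

m, w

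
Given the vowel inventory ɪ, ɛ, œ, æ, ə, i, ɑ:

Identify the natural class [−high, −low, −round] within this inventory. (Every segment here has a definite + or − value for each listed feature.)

ɛ, ə

Checking each segment against [−high], [−low], [−round]: /ɛ/ (mid front unrounded lax vowel), /ə/ (mid central vowel (schwa)) satisfy every feature; every other segment in the inventory fails at least one.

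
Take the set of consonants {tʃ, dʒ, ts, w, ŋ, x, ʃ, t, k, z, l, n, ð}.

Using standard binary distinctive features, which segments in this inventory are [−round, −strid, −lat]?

ŋ, x, t, k, n, ð

Eliminate segments failing any feature: /tʃ, dʒ, ts, ʃ, z/ are [+strident]; /w/ is [+round]; /l/ is [+lateral]. The remaining /ŋ, x, t, k, n, ð/ satisfy [−round], [−strident], [−lateral].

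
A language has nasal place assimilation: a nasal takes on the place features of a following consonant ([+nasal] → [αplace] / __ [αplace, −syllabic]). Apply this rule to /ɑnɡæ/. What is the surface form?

/n/ sits before the [+dorsal] consonant /ɡ/, so it takes on [+dorsal] and surfaces as /ŋ/. The rest of the form is unaffected: [ɑŋɡæ].

[ɑŋɡæ]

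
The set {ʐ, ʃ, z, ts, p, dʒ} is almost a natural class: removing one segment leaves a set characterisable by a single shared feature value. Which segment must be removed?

The remaining segments after removing /p/ share [+strident]; /p/ (voiceless bilabial stop) is [−strident]. For every other candidate removal, the leftover set fails to share any single feature value that the removed segment lacks.

p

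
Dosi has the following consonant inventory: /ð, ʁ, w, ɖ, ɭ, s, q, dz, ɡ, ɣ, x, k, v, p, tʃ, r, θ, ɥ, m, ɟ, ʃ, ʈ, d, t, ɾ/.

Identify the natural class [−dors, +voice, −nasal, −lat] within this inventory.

Checking each segment against [−dorsal], [+voice], [−nasal], [−lateral]: /ð/ (voiced dental fricative), /ɖ/ (voiced retroflex stop), /dz/ (voiced alveolar affricate), /v/ (voiced labiodental fricative), /r/ (alveolar trill), /d/ (voiced alveolar stop), among others, satisfy every feature; every other segment in the inventory fails at least one.

ð, ɖ, dz, v, r, d, ɾ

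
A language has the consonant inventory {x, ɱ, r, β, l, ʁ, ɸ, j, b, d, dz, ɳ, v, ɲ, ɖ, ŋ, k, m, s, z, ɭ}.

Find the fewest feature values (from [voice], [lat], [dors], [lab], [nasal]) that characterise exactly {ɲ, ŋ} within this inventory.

[+nasal, +dors]

/ɲ, ŋ/ are all [+nasal], [+dorsal], and no other segment in the inventory matches both values. Dropping any one of them over-generates: [+dorsal] alone would also admit /x, ʁ, j, k/; [+nasal] alone would also admit /ɱ, ɳ, m/. No other single listed feature picks out exactly this set either, so fewer than two features will not do.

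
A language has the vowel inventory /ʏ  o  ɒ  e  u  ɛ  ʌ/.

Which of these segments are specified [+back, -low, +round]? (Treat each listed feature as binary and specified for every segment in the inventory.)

o, u

The [+back] segments are /o, ɒ, u, ʌ/.
Then [-low] gives /o, u, ʌ/.
Then [+round] leaves /o, u/.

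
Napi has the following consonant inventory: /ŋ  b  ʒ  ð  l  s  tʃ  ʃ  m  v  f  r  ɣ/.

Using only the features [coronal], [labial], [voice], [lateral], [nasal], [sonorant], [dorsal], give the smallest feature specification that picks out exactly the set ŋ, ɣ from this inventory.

[+dorsal]

Every target segment is [+dorsal] and no other inventory member is, so one feature is enough.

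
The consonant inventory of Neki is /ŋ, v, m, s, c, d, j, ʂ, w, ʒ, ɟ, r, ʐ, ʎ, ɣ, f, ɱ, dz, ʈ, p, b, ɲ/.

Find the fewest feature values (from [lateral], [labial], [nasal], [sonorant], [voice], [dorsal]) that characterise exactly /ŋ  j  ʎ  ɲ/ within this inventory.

[+sonorant, -labial, +dorsal]

Every target segment is [+sonorant], [-labial], [+dorsal]; each remaining inventory member fails at least one of these. Each conjunct is needed — [-labial, +dorsal] alone would also admit /c, ɟ, ɣ/; [+sonorant, +dorsal] alone would also admit /w/; [+sonorant, -labial] alone would also admit /r/ — and no other combination of two listed features has exactly this extension, so three is the minimum.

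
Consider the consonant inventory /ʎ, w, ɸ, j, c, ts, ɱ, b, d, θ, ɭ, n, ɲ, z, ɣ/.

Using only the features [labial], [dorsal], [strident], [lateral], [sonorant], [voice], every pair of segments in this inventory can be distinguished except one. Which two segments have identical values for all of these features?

Both /j/ and /ɲ/ are [−labial], [+dorsal], [−strident], [−lateral], [+sonorant], [+voice]. Since the list omits [nasal] and [continuant] — which do distinguish the palatal glide from the palatal nasal — this pair collapses; all other pairs remain distinct.

j, ɲ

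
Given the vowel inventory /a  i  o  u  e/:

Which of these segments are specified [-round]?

a, i, e

The [-round] segments here are /a, i, e/; the remaining /o, u/ are [+round].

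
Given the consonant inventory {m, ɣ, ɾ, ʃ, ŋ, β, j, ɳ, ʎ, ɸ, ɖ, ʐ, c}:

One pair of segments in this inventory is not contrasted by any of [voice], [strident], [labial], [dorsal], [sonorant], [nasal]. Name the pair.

j, ʎ

On the given features, /j/ and /ʎ/ have an identical profile: [+voice], [-strident], [-labial], [+dorsal], [+sonorant], [-nasal]. No other two segments in the inventory coincide on all 6 features. (They do differ in [lateral], which is not among the given features.)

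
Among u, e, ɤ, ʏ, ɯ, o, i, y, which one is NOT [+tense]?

Every segment except /ʏ/ is [+tense]. /ʏ/ (high front rounded lax vowel) is [−tense], so it is the exception.

ʏ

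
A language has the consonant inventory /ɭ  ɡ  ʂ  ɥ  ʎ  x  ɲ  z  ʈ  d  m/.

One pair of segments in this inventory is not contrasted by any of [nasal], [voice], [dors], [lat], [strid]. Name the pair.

Both /ɥ/ and /ɡ/ are [−nasal], [+voice], [+dorsal], [−lateral], [−strident]. Since the list omits [sonorant], [continuant], [labial], [round] and [back] — which do distinguish the labial-palatal glide from the voiced velar stop — this pair collapses; all other pairs remain distinct.

ɥ, ɡ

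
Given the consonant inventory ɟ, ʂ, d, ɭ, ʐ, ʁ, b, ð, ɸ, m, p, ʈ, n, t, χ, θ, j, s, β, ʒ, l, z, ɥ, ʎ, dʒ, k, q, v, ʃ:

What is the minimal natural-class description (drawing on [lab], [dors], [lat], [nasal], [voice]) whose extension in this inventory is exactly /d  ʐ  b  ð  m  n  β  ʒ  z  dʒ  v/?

[+voice, -lat, -dors]

Every target segment is [+voice], [-lateral], [-dorsal]; each remaining inventory member fails at least one of these. Each conjunct is needed — [-lateral, -dorsal] alone would also admit /ʂ, ɸ, p, ʈ, …/; [+voice, -dorsal] alone would also admit /ɭ, l/; [+voice, -lateral] alone would also admit /ɟ, ʁ, j, ɥ/ — and no other combination of two listed features has exactly this extension, so three is the minimum.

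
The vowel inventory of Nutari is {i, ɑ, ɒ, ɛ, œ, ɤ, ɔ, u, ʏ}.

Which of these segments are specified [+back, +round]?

Checking each segment against [+back], [+round]: /ɒ/ (low back rounded vowel), /ɔ/ (mid back rounded lax vowel), /u/ (high back rounded tense vowel) satisfy every feature; every other segment in the inventory fails at least one.

ɒ, ɔ, u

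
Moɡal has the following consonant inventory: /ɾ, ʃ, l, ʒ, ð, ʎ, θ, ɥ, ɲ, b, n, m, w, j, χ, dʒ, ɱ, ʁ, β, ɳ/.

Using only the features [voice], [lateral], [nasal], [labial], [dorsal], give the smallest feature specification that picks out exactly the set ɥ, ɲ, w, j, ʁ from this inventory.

[+voice, −lateral, +dorsal]

/ɥ, ɲ, w, j, ʁ/ are all [+voice], [−lateral], [+dorsal], and no other segment in the inventory matches all three values. Dropping any one of them over-generates: [−lateral, +dorsal] alone would also admit /χ/; [+voice, +dorsal] alone would also admit /ʎ/; [+voice, −lateral] alone would also admit /ɾ, ʒ, ð, b, …/. No other combination of two listed features picks out exactly this set either, so fewer than three features will not do.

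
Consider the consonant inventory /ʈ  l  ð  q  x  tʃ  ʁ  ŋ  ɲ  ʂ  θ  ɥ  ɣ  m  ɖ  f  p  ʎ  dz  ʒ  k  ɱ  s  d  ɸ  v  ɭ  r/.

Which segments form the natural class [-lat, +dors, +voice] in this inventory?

Among the inventory, the [-lateral] segments are /ʈ, ð, q, x, tʃ, ʁ, ŋ, ɲ, ʂ, θ, ɥ, ɣ, m, ɖ, f, p, dz, ʒ, k, ɱ, s, d, ɸ, v, r/.
Intersecting with [+dorsal] gives /q, x, ʁ, ŋ, ɲ, ɥ, ɣ, k/.
Then [+voice] leaves /ʁ, ŋ, ɲ, ɥ, ɣ/.

ʁ, ŋ, ɲ, ɥ, ɣ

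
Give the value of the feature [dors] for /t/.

/t/ is the voiceless alveolar stop. The feature [dorsal] marks segments articulated with the tongue body; /t/ lacks this property, so it is [−dorsal].

[−dorsal]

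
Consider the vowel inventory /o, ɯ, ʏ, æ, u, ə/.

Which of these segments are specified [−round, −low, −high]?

First, the [−round] segments are /ɯ, æ, ə/.
Then [−low] gives /ɯ, ə/.
Within that set, [−high] leaves /ə/.

ə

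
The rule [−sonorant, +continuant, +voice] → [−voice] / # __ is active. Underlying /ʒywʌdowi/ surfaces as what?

[ʃywʌdowi]

The only segment in the rule's environment that also matches [−sonorant, +continuant, +voice] is /ʒ/. Applying [−voice] turns the voiced postalveolar fricative into /ʃ/ (voiceless postalveolar fricative), giving [ʃywʌdowi].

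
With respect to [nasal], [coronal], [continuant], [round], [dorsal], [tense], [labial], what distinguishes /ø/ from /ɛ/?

/ø/ (mid front rounded tense vowel) and /ɛ/ (mid front unrounded lax vowel) agree on [−nasal], [−coronal], [+continuant], [+dorsal]. They differ on [labial] (/ø/ [+], /ɛ/ [−]), [round] (/ø/ [+], /ɛ/ [−]), [tense] (/ø/ [+], /ɛ/ [−]).

[labial], [round], [tense]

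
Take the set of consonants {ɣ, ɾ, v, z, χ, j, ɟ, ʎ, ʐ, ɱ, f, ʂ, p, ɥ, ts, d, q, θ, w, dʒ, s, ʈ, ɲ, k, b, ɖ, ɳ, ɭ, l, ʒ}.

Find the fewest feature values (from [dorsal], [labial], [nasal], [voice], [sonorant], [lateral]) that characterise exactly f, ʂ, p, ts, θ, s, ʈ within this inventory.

Every target segment is [−voice], [−dorsal]; each remaining inventory member fails at least one of these. Each conjunct is needed — [−dorsal] alone would also admit /ɾ, v, z, ʐ, …/; [−voice] alone would also admit /χ, q, k/ — and no other single listed feature has exactly this extension, so two is the minimum.

[−voice, −dorsal]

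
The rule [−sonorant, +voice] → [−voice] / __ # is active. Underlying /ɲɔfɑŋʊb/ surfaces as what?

[ɲɔfɑŋʊp]

Only the final segment /b/ is both word-final and matches the structural description. It is a voiced bilabial stop, so [−sonorant, +voice] holds; changing it to [−voice] with all other features held fixed yields /p/ (voiceless bilabial stop). No other segment meets both the structural description and the environment, so the output is [ɲɔfɑŋʊp].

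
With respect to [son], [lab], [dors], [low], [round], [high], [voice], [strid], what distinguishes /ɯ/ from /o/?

/ɯ/ (high back unrounded vowel) and /o/ (mid back rounded tense vowel) agree on [+sonorant], [+dorsal], [-low], [+voice], [-strident]. They differ on [labial] (/ɯ/ [-], /o/ [+]), [round] (/ɯ/ [-], /o/ [+]), [high] (/ɯ/ [+], /o/ [-]).

[labial], [round], [high]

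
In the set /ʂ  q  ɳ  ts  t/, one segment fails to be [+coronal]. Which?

/t, ts, ʂ, ɳ/ are all [+coronal]; /q/ (voiceless uvular stop) is [-coronal].

q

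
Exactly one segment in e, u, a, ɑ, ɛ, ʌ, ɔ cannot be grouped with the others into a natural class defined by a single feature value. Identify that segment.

[high] groups all but one: /ɛ, ɑ, ɔ, ʌ, e, a/ share [−high] while /u/ (high back rounded tense vowel) alone is [+high]. Removing any other segment would not leave a single-feature class that excludes it.

u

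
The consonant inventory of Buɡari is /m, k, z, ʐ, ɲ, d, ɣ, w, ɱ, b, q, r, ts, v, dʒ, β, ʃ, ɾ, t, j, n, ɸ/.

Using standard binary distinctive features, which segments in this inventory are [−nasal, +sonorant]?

The [−nasal] segments are /k, z, ʐ, d, ɣ, w, b, q, r, ts, v, dʒ, β, ʃ, ɾ, t, j, ɸ/.
Then [+sonorant] leaves /w, r, ɾ, j/.

w, r, ɾ, j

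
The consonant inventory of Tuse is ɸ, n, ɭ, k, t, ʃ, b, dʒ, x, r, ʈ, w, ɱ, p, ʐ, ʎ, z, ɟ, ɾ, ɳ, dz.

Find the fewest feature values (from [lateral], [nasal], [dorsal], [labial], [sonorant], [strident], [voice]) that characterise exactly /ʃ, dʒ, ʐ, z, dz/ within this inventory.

/ʃ, dʒ, ʐ, z, dz/ are exactly the [+strident] segments in the inventory, so a single feature suffices.

[+strident]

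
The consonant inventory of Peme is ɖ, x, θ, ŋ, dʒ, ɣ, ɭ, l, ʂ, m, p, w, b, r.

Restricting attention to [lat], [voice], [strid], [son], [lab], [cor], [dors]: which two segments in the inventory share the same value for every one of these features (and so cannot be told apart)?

On the given features, /ɭ/ and /l/ have an identical profile: [+lateral], [+voice], [-strident], [+sonorant], [-labial], [+coronal], [-dorsal]. No other two segments in the inventory coincide on all 7 features. (They do differ in [anterior], which is not among the given features.)

ɭ, l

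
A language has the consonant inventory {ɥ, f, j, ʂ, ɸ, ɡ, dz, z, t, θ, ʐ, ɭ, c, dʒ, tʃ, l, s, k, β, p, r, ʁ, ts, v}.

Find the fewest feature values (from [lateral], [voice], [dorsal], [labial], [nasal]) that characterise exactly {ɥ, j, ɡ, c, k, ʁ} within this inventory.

Every target segment is [+dorsal] and no other inventory member is, so one feature is enough.

[+dorsal]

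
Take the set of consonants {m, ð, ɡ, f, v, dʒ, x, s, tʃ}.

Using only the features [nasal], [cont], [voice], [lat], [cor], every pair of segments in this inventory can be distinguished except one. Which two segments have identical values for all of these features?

f, x

/f/ (voiceless labiodental fricative) and /x/ (voiceless velar fricative) are both [-nasal], [+continuant], [-voice], [-lateral], [-coronal], so none of the listed features separates them. (They do differ in [labial] and [dorsal], which are not among the given features.) Every other pair in the inventory differs on at least one listed feature.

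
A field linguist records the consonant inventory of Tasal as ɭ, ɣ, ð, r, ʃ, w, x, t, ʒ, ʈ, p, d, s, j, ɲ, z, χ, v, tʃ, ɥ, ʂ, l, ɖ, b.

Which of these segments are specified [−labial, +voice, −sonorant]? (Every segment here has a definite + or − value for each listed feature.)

ɣ, ð, ʒ, d, z, ɖ

First, the [−labial] segments are /ɭ, ɣ, ð, r, ʃ, x, t, ʒ, ʈ, d, s, j, ɲ, z, χ, tʃ, ʂ, l, ɖ/.
Of those, [+voice] gives /ɭ, ɣ, ð, r, ʒ, d, j, ɲ, z, l, ɖ/.
Then [−sonorant] leaves /ɣ, ð, ʒ, d, z, ɖ/.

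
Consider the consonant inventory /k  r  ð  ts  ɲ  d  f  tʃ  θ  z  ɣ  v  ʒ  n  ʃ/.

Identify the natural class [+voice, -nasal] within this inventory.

r, ð, d, z, ɣ, v, ʒ

Eliminate segments failing any feature: /k, ts, f, tʃ, θ, ʃ/ are [-voice]; /ɲ, n/ are [+nasal]. The remaining /r, ð, d, z, ɣ, v, ʒ/ satisfy [+voice], [-nasal].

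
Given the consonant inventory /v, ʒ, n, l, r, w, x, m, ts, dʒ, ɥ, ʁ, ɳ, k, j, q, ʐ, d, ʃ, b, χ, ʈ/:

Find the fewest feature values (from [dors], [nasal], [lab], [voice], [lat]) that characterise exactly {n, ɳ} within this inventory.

Every target segment is [+nasal], [−labial]; each remaining inventory member fails at least one of these. Each conjunct is needed — [−labial] alone would also admit /ʒ, l, r, x, …/; [+nasal] alone would also admit /m/ — and no other single listed feature has exactly this extension, so two is the minimum.

[+nasal, −lab]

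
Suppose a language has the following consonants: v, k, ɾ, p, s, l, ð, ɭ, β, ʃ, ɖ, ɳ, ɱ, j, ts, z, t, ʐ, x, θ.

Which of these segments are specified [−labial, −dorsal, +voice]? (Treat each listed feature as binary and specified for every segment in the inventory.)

ɾ, l, ð, ɭ, ɖ, ɳ, z, ʐ

Checking each segment against [−labial], [−dorsal], [+voice]: /ɾ/ (alveolar tap), /l/ (alveolar lateral approximant), /ð/ (voiced dental fricative), /ɭ/ (retroflex lateral approximant), /ɖ/ (voiced retroflex stop), /ɳ/ (retroflex nasal), among others, satisfy every feature; every other segment in the inventory fails at least one.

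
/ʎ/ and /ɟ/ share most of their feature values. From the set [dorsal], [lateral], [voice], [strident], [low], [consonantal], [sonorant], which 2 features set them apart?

[sonorant], [lateral]

/ʎ/ is the palatal lateral approximant and /ɟ/ is the voiced palatal stop. Both are [+dorsal], [+voice], [−strident], [−low], [+consonantal]. /ʎ/ is [+sonorant] while /ɟ/ is [−sonorant]; /ʎ/ is [+lateral] while /ɟ/ is [−lateral], so the distinguishing features are [sonorant], [lateral].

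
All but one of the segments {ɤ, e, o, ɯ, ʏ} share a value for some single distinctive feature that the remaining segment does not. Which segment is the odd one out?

/e, ɤ, ɯ, o/ are all [+tense], but /ʏ/ (high front rounded lax vowel) is [−tense]. No other single segment can be removed to leave a set sharing one feature value that the removed segment lacks, so /ʏ/ is the odd one out.

ʏ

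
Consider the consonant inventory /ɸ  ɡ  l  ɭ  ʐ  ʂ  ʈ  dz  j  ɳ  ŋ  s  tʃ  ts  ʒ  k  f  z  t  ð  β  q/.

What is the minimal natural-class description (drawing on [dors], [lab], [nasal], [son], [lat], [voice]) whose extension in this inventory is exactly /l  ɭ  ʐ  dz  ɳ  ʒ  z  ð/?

The class [+voice], [−labial], [−dorsal] has exactly /l, ɭ, ʐ, dz, ɳ, ʒ, z, ð/ as its extension in this inventory. No smaller conjunction from the listed features achieves this: [−labial, −dorsal] alone would also admit /ʂ, ʈ, s, tʃ, …/; [+voice, −dorsal] alone would also admit /β/; [+voice, −labial] alone would also admit /ɡ, j, ŋ/; and checking the remaining two-feature bundles turns up none with this extension.

[+voice, −lab, −dors]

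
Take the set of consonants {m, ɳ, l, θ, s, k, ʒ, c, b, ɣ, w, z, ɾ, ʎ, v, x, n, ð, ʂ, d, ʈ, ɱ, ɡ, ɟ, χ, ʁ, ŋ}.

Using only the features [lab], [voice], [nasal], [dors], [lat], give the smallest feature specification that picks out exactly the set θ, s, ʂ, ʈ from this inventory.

[-voice, -dors]

/θ, s, ʂ, ʈ/ are all [-voice], [-dorsal], and no other segment in the inventory matches both values. Dropping any one of them over-generates: [-dorsal] alone would also admit /m, ɳ, l, ʒ, …/; [-voice] alone would also admit /k, c, x, χ/. No other single listed feature picks out exactly this set either, so fewer than two features will not do.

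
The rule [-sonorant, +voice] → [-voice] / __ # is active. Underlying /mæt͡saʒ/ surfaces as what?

/ʒ/ satisfies [-sonorant, +voice] and sits in __ #. The [-voice] counterpart of the voiced postalveolar fricative is /ʃ/. Other segments in /mæt͡saʒ/ either fail the structural description or are not in the environment, so the surface form is [mæt͡saʃ].

[mæt͡saʃ]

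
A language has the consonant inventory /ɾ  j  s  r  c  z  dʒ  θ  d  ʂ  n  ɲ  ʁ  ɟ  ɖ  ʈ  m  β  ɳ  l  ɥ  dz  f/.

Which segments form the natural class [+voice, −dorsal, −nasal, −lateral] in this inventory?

First, the [+voice] segments are /ɾ, j, r, z, dʒ, d, n, ɲ, ʁ, ɟ, ɖ, m, β, ɳ, l, ɥ, dz/.
Intersecting with [−dorsal] gives /ɾ, r, z, dʒ, d, n, ɖ, m, β, ɳ, l, dz/.
Within that set, [−nasal] gives /ɾ, r, z, dʒ, d, ɖ, β, l, dz/.
Among these, [−lateral] leaves /ɾ, r, z, dʒ, d, ɖ, β, dz/.

ɾ, r, z, dʒ, d, ɖ, β, dz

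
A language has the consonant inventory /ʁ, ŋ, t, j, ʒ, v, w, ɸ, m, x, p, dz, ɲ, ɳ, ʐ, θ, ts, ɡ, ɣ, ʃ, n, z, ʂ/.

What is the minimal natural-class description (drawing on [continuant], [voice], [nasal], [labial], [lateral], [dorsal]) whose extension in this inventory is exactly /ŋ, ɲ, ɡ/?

/ŋ, ɲ, ɡ/ are all [-continuant], [+dorsal], and no other segment in the inventory matches both values. Dropping any one of them over-generates: [+dorsal] alone would also admit /ʁ, j, w, x, …/; [-continuant] alone would also admit /t, m, p, dz, …/. No other single listed feature picks out exactly this set either, so fewer than two features will not do.

[-continuant, +dorsal]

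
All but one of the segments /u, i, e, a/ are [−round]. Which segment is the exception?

/u/ is the high back rounded tense vowel, which is [+round]; the rest — /e, i, a/ — are [−round].

u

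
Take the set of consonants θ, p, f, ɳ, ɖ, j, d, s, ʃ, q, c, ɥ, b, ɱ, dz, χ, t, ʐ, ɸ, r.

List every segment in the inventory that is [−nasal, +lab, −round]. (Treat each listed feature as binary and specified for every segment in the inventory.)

p, f, b, ɸ

Eliminate segments failing any feature: /θ, ɖ, j, d, s, ʃ, q, c, dz, χ, t, ʐ, r/ are [−labial]; /ɳ, ɱ/ are [+nasal]; /ɥ/ is [+round]. The remaining /p, f, b, ɸ/ satisfy [−nasal], [+labial], [−round].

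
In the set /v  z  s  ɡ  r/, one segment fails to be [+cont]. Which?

/s, r, z, v/ are all [+continuant]; /ɡ/ (voiced velar stop) is [−continuant].

ɡ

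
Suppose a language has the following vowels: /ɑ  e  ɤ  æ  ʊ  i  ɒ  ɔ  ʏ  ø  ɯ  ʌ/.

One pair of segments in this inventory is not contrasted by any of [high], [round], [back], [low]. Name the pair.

/ʌ/ (mid back unrounded lax vowel) and /ɤ/ (mid back unrounded tense vowel) are both [−high], [−round], [+back], [−low], so none of the listed features separates them. (They do differ in [tense], which is not among the given features.) Every other pair in the inventory differs on at least one listed feature.

ʌ, ɤ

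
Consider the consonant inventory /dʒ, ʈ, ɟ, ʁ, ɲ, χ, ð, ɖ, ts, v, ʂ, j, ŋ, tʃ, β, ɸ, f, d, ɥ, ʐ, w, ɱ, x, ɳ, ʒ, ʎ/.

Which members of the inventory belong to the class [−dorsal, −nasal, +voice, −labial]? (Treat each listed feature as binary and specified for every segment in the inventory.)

Checking each segment against [−dorsal], [−nasal], [+voice], [−labial]: /dʒ/ (voiced postalveolar affricate), /ð/ (voiced dental fricative), /ɖ/ (voiced retroflex stop), /d/ (voiced alveolar stop), /ʐ/ (voiced retroflex fricative), /ʒ/ (voiced postalveolar fricative) satisfy every feature; every other segment in the inventory fails at least one.

dʒ, ð, ɖ, d, ʐ, ʒ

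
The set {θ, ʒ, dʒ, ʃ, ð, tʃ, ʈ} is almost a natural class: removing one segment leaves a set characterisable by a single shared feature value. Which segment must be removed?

ʈ

/ʒ, θ, tʃ, ʃ, ð, dʒ/ are all [+distributed], but /ʈ/ (voiceless retroflex stop) is [−distributed]. No other single segment can be removed to leave a set sharing one feature value that the removed segment lacks, so /ʈ/ is the odd one out.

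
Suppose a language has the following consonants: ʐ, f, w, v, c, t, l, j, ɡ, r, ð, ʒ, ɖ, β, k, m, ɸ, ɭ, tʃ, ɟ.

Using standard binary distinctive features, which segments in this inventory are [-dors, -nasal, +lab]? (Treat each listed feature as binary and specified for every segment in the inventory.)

f, v, β, ɸ

Eliminate segments failing any feature: /ʐ, t, l, r, ð, ʒ, ɖ, ɭ, tʃ/ are [-labial]; /w, c, j, ɡ, k, ɟ/ are [+dorsal]; /m/ is [+nasal]. The remaining /f, v, β, ɸ/ satisfy [-dorsal], [-nasal], [+labial].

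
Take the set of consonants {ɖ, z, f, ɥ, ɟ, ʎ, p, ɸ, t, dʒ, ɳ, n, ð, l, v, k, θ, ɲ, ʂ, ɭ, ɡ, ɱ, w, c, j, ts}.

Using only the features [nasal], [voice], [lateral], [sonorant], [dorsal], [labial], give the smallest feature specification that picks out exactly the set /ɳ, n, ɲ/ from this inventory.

[+nasal, −labial]

Every target segment is [+nasal], [−labial]; each remaining inventory member fails at least one of these. Each conjunct is needed — [−labial] alone would also admit /ɖ, z, ɟ, ʎ, …/; [+nasal] alone would also admit /ɱ/ — and no other single listed feature has exactly this extension, so two is the minimum.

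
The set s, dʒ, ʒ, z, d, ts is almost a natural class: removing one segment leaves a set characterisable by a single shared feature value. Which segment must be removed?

d

/ʒ, z, ts, dʒ, s/ are all [+strident], but /d/ (voiced alveolar stop) is [-strident]. No other single segment can be removed to leave a set sharing one feature value that the removed segment lacks, so /d/ is the odd one out.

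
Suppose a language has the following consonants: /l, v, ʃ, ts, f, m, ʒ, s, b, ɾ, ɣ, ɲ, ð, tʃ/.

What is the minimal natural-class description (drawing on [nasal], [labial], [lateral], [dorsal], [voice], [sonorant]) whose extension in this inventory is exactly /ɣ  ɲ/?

[+dorsal]

Every target segment is [+dorsal] and no other inventory member is, so one feature is enough.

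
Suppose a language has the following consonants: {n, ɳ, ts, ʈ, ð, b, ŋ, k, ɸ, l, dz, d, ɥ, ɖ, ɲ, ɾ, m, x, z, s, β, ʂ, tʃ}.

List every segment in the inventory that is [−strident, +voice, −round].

First, the [−strident] segments are /n, ɳ, ʈ, ð, b, ŋ, k, ɸ, l, d, ɥ, ɖ, ɲ, ɾ, m, x, β/.
Of those, [+voice] gives /n, ɳ, ð, b, ŋ, l, d, ɥ, ɖ, ɲ, ɾ, m, β/.
Within that set, [−round] leaves /n, ɳ, ð, b, ŋ, l, d, ɖ, ɲ, ɾ, m, β/.

n, ɳ, ð, b, ŋ, l, d, ɖ, ɲ, ɾ, m, β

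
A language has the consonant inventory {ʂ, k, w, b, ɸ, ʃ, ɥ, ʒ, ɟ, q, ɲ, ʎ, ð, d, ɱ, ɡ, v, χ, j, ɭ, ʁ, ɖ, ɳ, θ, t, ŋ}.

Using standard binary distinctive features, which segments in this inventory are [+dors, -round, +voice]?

ɟ, ɲ, ʎ, ɡ, j, ʁ, ŋ

Eliminate segments failing any feature: /ʂ, b, ɸ, ʃ, ʒ, ð, d, ɱ, v, ɭ, ɖ, ɳ, θ, t/ are [-dorsal]; /k, q, χ/ are [-voice]; /w, ɥ/ are [+round]. The remaining /ɟ, ɲ, ʎ, ɡ, j, ʁ, ŋ/ satisfy [+dorsal], [-round], [+voice].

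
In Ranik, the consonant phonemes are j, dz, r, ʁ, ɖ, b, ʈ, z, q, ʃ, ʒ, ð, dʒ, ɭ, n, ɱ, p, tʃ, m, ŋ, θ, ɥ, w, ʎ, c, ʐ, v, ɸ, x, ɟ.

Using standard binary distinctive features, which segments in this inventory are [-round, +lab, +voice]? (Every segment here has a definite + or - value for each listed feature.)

b, ɱ, m, v

Eliminate segments failing any feature: /j, dz, r, ʁ, ɖ, ʈ, z, q, ʃ, ʒ, ð, dʒ, ɭ, n, tʃ, ŋ, θ, ʎ, c, ʐ, x, ɟ/ are [-labial]; /p, ɸ/ are [-voice]; /ɥ, w/ are [+round]. The remaining /b, ɱ, m, v/ satisfy [-round], [+labial], [+voice].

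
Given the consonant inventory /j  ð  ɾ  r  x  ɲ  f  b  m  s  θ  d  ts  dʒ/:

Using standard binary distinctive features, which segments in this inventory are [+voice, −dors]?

ð, ɾ, r, b, m, d, dʒ

Eliminate segments failing any feature: /j, ɲ/ are [+dorsal]; /x, f, s, θ, ts/ are [−voice]. The remaining /ð, ɾ, r, b, m, d, dʒ/ satisfy [+voice], [−dorsal].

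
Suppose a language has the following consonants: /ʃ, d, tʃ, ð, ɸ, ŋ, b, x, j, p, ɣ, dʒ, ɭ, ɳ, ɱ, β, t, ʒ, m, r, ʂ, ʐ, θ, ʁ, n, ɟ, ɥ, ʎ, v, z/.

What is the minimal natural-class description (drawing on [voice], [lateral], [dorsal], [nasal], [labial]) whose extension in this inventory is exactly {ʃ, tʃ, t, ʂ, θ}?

Every target segment is [-voice], [-labial], [-dorsal]; each remaining inventory member fails at least one of these. Each conjunct is needed — [-labial, -dorsal] alone would also admit /d, ð, dʒ, ɭ, …/; [-voice, -dorsal] alone would also admit /ɸ, p/; [-voice, -labial] alone would also admit /x/ — and no other combination of two listed features has exactly this extension, so three is the minimum.

[-voice, -labial, -dorsal]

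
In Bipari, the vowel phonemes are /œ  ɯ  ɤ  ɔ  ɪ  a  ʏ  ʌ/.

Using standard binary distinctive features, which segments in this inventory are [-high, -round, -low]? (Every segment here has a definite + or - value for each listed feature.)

First, the [-high] segments are /œ, ɤ, ɔ, a, ʌ/.
Among these, [-round] gives /ɤ, a, ʌ/.
Among these, [-low] leaves /ɤ, ʌ/.

ɤ, ʌ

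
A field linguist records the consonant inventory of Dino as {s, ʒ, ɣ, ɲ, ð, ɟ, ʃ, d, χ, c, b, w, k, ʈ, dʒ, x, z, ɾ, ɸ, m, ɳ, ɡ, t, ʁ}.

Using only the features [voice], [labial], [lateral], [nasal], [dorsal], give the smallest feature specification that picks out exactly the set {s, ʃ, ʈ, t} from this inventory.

[−voice, −labial, −dorsal]

Every target segment is [−voice], [−labial], [−dorsal]; each remaining inventory member fails at least one of these. Each conjunct is needed — [−labial, −dorsal] alone would also admit /ʒ, ð, d, dʒ, …/; [−voice, −dorsal] alone would also admit /ɸ/; [−voice, −labial] alone would also admit /χ, c, k, x/ — and no other combination of two listed features has exactly this extension, so three is the minimum.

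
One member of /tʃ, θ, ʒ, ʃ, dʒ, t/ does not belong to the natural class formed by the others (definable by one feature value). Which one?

[distributed] groups all but one: /θ, ʒ, ʃ, tʃ, dʒ/ share [+distributed] while /t/ (voiceless alveolar stop) alone is [-distributed]. Removing any other segment would not leave a single-feature class that excludes it.

t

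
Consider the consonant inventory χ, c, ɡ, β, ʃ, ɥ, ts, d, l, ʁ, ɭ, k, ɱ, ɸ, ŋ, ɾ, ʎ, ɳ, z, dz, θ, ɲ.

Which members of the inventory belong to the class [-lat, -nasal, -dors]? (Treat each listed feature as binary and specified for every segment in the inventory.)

β, ʃ, ts, d, ɸ, ɾ, z, dz, θ

Eliminate segments failing any feature: /χ, c, ɡ, ɥ, ʁ, k/ are [+dorsal]; /l, ɭ, ʎ/ are [+lateral]; /ɱ, ŋ, ɳ, ɲ/ are [+nasal]. The remaining /β, ʃ, ts, d, ɸ, ɾ, z, dz, θ/ satisfy [-lateral], [-nasal], [-dorsal].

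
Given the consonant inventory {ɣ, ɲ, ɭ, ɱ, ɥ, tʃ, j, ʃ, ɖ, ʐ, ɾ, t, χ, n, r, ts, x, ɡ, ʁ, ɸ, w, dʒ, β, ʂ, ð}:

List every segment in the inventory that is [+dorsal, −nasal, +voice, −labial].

ɣ, j, ɡ, ʁ

First, the [+dorsal] segments are /ɣ, ɲ, ɥ, j, χ, x, ɡ, ʁ, w/.
Then [−nasal] gives /ɣ, ɥ, j, χ, x, ɡ, ʁ, w/.
Intersecting with [+voice] gives /ɣ, ɥ, j, ɡ, ʁ, w/.
Among these, [−labial] leaves /ɣ, j, ɡ, ʁ/.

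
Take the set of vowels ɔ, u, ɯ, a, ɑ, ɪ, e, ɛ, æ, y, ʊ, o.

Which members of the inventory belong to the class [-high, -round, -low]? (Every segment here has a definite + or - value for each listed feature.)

e, ɛ

Checking each segment against [-high], [-round], [-low]: /e/ (mid front unrounded tense vowel), /ɛ/ (mid front unrounded lax vowel) satisfy every feature; every other segment in the inventory fails at least one.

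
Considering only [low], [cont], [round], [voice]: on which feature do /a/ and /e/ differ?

[low]

The two segments share [+continuant], [−round], [+voice]. The only feature from the list on which they differ: /a/ is [+low] while /e/ is [−low].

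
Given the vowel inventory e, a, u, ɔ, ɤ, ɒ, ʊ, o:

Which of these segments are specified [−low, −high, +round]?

Among the inventory, the [−low] segments are /e, u, ɔ, ɤ, ʊ, o/.
Of those, [−high] gives /e, ɔ, ɤ, o/.
Intersecting with [+round] leaves /ɔ, o/.

ɔ, o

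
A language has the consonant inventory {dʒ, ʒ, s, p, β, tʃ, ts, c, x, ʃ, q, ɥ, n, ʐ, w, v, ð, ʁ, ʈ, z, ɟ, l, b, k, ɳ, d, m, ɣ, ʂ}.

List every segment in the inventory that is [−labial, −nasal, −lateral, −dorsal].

Among the inventory, the [−labial] segments are /dʒ, ʒ, s, tʃ, ts, c, x, ʃ, q, n, ʐ, ð, ʁ, ʈ, z, ɟ, l, k, ɳ, d, ɣ, ʂ/.
Of those, [−nasal] gives /dʒ, ʒ, s, tʃ, ts, c, x, ʃ, q, ʐ, ð, ʁ, ʈ, z, ɟ, l, k, d, ɣ, ʂ/.
Within that set, [−lateral] gives /dʒ, ʒ, s, tʃ, ts, c, x, ʃ, q, ʐ, ð, ʁ, ʈ, z, ɟ, k, d, ɣ, ʂ/.
Then [−dorsal] leaves /dʒ, ʒ, s, tʃ, ts, ʃ, ʐ, ð, ʈ, z, d, ʂ/.

dʒ, ʒ, s, tʃ, ts, ʃ, ʐ, ð, ʈ, z, d, ʂ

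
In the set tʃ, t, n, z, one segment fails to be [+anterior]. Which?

/tʃ/ is the voiceless postalveolar affricate, which is [−anterior]; the rest — /t, z, n/ — are [+anterior].

tʃ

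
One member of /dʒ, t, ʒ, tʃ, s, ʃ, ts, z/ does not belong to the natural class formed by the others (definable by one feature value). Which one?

/ʃ, s, z, ts, ʒ, tʃ, dʒ/ are all [+strident], but /t/ (voiceless alveolar stop) is [−strident]. No other single segment can be removed to leave a set sharing one feature value that the removed segment lacks, so /t/ is the odd one out.

t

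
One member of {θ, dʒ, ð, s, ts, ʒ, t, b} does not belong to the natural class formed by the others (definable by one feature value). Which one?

b

The remaining segments after removing /b/ share [+coronal]; /b/ (voiced bilabial stop) is [-coronal]. For every other candidate removal, the leftover set fails to share any single feature value that the removed segment lacks.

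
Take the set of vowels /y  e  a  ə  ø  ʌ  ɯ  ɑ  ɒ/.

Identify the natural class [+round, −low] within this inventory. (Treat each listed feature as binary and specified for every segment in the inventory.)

y, ø

Checking each segment against [+round], [−low]: /y/ (high front rounded tense vowel), /ø/ (mid front rounded tense vowel) satisfy every feature; every other segment in the inventory fails at least one.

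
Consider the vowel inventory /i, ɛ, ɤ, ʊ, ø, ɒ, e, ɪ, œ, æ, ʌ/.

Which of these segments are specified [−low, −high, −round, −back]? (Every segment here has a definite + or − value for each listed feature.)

Eliminate segments failing any feature: /i, ʊ, ɪ/ are [+high]; /ɤ, ʌ/ are [+back]; /ø, œ/ are [+round]; /ɒ, æ/ are [+low]. The remaining /ɛ, e/ satisfy [−low], [−high], [−round], [−back].

ɛ, e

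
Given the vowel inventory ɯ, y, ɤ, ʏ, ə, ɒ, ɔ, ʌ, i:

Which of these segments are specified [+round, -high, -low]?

Checking each segment against [+round], [-high], [-low]: /ɔ/ (mid back rounded lax vowel) satisfies every feature; every other segment in the inventory fails at least one.

ɔ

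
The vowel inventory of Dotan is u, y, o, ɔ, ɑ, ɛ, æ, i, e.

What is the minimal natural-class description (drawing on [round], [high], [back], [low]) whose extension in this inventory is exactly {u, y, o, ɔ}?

[+round]

/u, y, o, ɔ/ are exactly the [+round] segments in the inventory, so a single feature suffices.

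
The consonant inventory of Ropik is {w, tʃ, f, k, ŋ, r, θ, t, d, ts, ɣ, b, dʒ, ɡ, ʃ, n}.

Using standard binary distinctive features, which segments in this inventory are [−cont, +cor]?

tʃ, t, d, ts, dʒ, n

The [−continuant] segments are /tʃ, k, ŋ, t, d, ts, b, dʒ, ɡ, n/.
Intersecting with [+coronal] leaves /tʃ, t, d, ts, dʒ, n/.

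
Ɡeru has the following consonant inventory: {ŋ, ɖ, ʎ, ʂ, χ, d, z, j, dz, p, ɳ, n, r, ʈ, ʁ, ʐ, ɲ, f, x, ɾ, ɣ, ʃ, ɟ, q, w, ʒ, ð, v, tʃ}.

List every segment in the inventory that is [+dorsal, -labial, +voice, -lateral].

Checking each segment against [+dorsal], [-labial], [+voice], [-lateral]: /ŋ/ (velar nasal), /j/ (palatal glide), /ʁ/ (voiced uvular fricative), /ɲ/ (palatal nasal), /ɣ/ (voiced velar fricative), /ɟ/ (voiced palatal stop) satisfy every feature; every other segment in the inventory fails at least one.

ŋ, j, ʁ, ɲ, ɣ, ɟ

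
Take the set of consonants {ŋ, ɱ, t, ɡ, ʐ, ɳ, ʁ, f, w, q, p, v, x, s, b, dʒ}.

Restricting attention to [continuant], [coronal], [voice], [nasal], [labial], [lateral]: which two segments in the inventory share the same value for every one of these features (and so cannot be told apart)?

On the given features, /v/ and /w/ have an identical profile: [+continuant], [−coronal], [+voice], [−nasal], [+labial], [−lateral]. No other two segments in the inventory coincide on all 6 features. (They do differ in [sonorant], [round] and [dorsal], which are not among the given features.)

v, w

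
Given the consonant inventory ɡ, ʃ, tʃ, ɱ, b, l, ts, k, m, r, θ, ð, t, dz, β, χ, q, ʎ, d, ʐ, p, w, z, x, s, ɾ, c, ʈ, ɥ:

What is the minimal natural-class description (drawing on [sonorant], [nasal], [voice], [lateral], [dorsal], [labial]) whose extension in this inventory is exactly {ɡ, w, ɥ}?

[+voice, −lateral, +dorsal]

The class [+voice], [−lateral], [+dorsal] has exactly /ɡ, w, ɥ/ as its extension in this inventory. No smaller conjunction from the listed features achieves this: [−lateral, +dorsal] alone would also admit /k, χ, q, x, …/; [+voice, +dorsal] alone would also admit /ʎ/; [+voice, −lateral] alone would also admit /ɱ, b, m, r, …/; and checking the remaining two-feature bundles turns up none with this extension.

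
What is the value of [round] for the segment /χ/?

As the voiceless uvular fricative, /χ/ is [-round].

[-round]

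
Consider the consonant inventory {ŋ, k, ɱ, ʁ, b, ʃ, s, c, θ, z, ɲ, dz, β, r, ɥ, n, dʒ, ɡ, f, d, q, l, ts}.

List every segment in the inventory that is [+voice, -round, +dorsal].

ŋ, ʁ, ɲ, ɡ

Eliminate segments failing any feature: /k, ʃ, s, c, θ, f, q, ts/ are [-voice]; /ɱ, b, z, dz, β, r, n, dʒ, d, l/ are [-dorsal]; /ɥ/ is [+round]. The remaining /ŋ, ʁ, ɲ, ɡ/ satisfy [+voice], [-round], [+dorsal].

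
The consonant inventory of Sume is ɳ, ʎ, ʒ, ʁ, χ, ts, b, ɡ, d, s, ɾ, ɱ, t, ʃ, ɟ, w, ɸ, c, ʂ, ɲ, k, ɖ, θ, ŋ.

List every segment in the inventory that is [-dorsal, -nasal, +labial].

First, the [-dorsal] segments are /ɳ, ʒ, ts, b, d, s, ɾ, ɱ, t, ʃ, ɸ, ʂ, ɖ, θ/.
Among these, [-nasal] gives /ʒ, ts, b, d, s, ɾ, t, ʃ, ɸ, ʂ, ɖ, θ/.
Among these, [+labial] leaves /b, ɸ/.

b, ɸ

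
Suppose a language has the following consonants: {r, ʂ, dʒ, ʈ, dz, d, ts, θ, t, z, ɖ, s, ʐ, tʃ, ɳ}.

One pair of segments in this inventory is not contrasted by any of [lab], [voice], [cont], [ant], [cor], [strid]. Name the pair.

On the given features, /ɳ/ and /ɖ/ have an identical profile: [-labial], [+voice], [-continuant], [-anterior], [+coronal], [-strident]. No other two segments in the inventory coincide on all 6 features. (They do differ in [sonorant] and [nasal], which are not among the given features.)

ɳ, ɖ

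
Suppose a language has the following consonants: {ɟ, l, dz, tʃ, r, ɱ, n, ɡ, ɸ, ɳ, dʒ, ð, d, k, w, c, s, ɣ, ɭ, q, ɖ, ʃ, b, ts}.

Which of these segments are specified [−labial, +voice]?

Checking each segment against [−labial], [+voice]: /ɟ/ (voiced palatal stop), /l/ (alveolar lateral approximant), /dz/ (voiced alveolar affricate), /r/ (alveolar trill), /n/ (alveolar nasal), /ɡ/ (voiced velar stop), among others, satisfy every feature; every other segment in the inventory fails at least one.

ɟ, l, dz, r, n, ɡ, ɳ, dʒ, ð, d, ɣ, ɭ, ɖ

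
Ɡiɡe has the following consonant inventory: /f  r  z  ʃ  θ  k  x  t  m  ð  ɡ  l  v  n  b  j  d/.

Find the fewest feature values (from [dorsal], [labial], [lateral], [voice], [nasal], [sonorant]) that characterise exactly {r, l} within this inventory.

[+sonorant, -nasal, -dorsal]

The class [+sonorant], [-nasal], [-dorsal] has exactly /r, l/ as its extension in this inventory. No smaller conjunction from the listed features achieves this: [-nasal, -dorsal] alone would also admit /f, z, ʃ, θ, …/; [+sonorant, -dorsal] alone would also admit /m, n/; [+sonorant, -nasal] alone would also admit /j/; and checking the remaining two-feature bundles turns up none with this extension.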